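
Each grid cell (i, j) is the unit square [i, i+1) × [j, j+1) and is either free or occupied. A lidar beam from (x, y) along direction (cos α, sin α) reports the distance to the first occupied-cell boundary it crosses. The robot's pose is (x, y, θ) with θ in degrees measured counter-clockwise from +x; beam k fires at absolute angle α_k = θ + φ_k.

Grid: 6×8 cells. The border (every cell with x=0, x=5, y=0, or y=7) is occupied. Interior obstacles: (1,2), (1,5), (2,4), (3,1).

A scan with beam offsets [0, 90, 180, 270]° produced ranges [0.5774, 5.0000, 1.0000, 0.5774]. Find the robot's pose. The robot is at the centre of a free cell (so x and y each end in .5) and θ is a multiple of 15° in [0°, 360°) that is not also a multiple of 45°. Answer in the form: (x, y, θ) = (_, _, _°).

Enumerate (i+0.5, j+0.5, θ) over the 20 free cells and 16 admissible headings. For each, cast all 4 beams and compare to the given ranges.
  (3.5, 2.5, 150°): beam 1 = 2.8868 ≠ 0.5774 ✗
  (2.5, 5.5, 300°): beam 2 = 2.8868 ≠ 5.0000 ✗
  (4.5, 5.5, 60°): beam 1 = 1.0000 ≠ 0.5774 ✗
  (1.5, 3.5, 195°): beam 1 = 0.5176 ≠ 0.5774 ✗
  …
  (2.5, 1.5, 330°): r_1=0.5774, r_2=5.0000, r_3=1.0000, r_4=0.5774 — all match ✓
No second candidate reproduces the full scan.

(x, y, θ) = (2.5, 1.5, 330°)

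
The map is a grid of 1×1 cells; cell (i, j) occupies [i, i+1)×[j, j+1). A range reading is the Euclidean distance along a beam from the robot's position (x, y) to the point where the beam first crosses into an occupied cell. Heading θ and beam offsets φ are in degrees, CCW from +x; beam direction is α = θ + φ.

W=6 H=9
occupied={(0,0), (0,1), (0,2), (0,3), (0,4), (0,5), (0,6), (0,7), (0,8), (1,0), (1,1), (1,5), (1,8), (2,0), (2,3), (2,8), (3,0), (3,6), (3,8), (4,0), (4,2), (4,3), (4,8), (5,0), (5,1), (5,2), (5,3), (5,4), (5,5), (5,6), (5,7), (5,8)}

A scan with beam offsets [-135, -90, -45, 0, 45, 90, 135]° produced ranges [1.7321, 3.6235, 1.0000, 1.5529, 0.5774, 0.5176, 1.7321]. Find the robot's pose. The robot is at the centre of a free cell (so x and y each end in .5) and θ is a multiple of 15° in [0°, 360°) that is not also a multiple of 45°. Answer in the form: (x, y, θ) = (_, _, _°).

The pose lattice has 22·16 = 352 candidates. Test each by forward raycasting.
  (3.5, 3.5, 240°): beam 1 = 4.6587 ≠ 1.7321 ✗
  (4.5, 1.5, 210°): beam 1 = 0.5176 ≠ 1.7321 ✗
  (3.5, 4.5, 165°): beam 2 = 1.5529 ≠ 3.6235 ✗
  (2.5, 7.5, 105°): beam 1 = 1.0000 ≠ 1.7321 ✗
  …
  (2.5, 4.5, 195°): r_1=1.7321, r_2=3.6235, r_3=1.0000, r_4=1.5529, r_5=0.5774, r_6=0.5176, r_7=1.7321 — all match ✓
Unique over the lattice → pose = (2.5, 4.5, 195°).

(x, y, θ) = (2.5, 4.5, 195°)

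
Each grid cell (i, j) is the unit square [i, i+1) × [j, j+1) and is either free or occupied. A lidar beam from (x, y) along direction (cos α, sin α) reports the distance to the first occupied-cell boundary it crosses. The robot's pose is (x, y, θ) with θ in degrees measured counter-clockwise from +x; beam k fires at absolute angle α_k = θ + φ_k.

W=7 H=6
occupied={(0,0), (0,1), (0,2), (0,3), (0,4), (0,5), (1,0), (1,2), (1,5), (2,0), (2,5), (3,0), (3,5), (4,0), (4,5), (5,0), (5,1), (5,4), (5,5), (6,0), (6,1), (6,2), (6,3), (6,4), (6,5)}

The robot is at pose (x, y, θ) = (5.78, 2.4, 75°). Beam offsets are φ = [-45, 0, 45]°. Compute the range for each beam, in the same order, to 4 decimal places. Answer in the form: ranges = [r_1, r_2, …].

beam 1: φ=-45°, α=30°
  d=(0.8660,0.5000)  start (5,2)  tX=0.2540 tY=1.2000  stride 1/|dx|=1.1547 1/|dy|=2.0000
    cross x-line → (6,2), t=0.2540 (wall)
  → r_1 = 0.2540
beam 2: φ=0°, α=75°
  d=(0.2588,0.9659)  start (5,2)  tX=0.8500 tY=0.6212  stride 1/|dx|=3.8637 1/|dy|=1.0353
    cross y-line → (5,3), t=0.6212
    cross x-line → (6,3), t=0.8500 (wall)
  → r_2 = 0.8500
beam 3: φ=45°, α=120°
  d=(-0.5000,0.8660)  start (5,2)  tX=1.5600 tY=0.6928  stride 1/|dx|=2.0000 1/|dy|=1.1547
    cross y-line → (5,3), t=0.6928
    cross x-line → (4,3), t=1.5600
    cross y-line → (4,4), t=1.8475
    cross y-line → (4,5), t=3.0022 (wall)
  → r_3 = 3.0022

ranges = [0.2540, 0.8500, 3.0022]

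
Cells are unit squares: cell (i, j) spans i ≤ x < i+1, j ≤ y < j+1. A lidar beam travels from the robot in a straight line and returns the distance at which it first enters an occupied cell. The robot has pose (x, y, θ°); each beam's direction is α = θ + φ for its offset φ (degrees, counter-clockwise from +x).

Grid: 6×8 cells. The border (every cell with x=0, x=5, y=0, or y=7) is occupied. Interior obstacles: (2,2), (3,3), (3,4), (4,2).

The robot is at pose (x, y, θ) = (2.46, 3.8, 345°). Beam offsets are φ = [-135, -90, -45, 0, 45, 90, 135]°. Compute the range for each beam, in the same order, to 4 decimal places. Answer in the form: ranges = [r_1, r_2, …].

ranges = [1.6859, 0.8282, 0.9238, 0.5590, 0.6235, 3.3129, 2.9200]

beam 1: φ=-135°, α=210°
  d=(-0.8660,-0.5000)  start (2,3)  tX=0.5312 tY=1.6000  stride 1/|dx|=1.1547 1/|dy|=2.0000
    cross x-line → (1,3), t=0.5312
    cross y-line → (1,2), t=1.6000
    cross x-line → (0,2), t=1.6859 (wall)
  → r_1 = 1.6859
beam 2: φ=-90°, α=255°
  d=(-0.2588,-0.9659)  start (2,3)  tX=1.7773 tY=0.8282  stride 1/|dx|=3.8637 1/|dy|=1.0353
    cross y-line → (2,2), t=0.8282 (wall)
  → r_2 = 0.8282
beam 3: φ=-45°, α=300°
  d=(0.5000,-0.8660)  start (2,3)  tX=1.0800 tY=0.9238  stride 1/|dx|=2.0000 1/|dy|=1.1547
    cross y-line → (2,2), t=0.9238 (wall)
  → r_3 = 0.9238
beam 4: φ=0°, α=345°
  d=(0.9659,-0.2588)  start (2,3)  tX=0.5590 tY=3.0910  stride 1/|dx|=1.0353 1/|dy|=3.8637
    cross x-line → (3,3), t=0.5590 (wall)
  → r_4 = 0.5590
beam 5: φ=45°, α=30°
  d=(0.8660,0.5000)  start (2,3)  tX=0.6235 tY=0.4000  stride 1/|dx|=1.1547 1/|dy|=2.0000
    cross y-line → (2,4), t=0.4000
    cross x-line → (3,4), t=0.6235 (wall)
  → r_5 = 0.6235
beam 6: φ=90°, α=75°
  d=(0.2588,0.9659)  start (2,3)  tX=2.0864 tY=0.2071  stride 1/|dx|=3.8637 1/|dy|=1.0353
    cross y-line → (2,4), t=0.2071
    cross y-line → (2,5), t=1.2423
    cross x-line → (3,5), t=2.0864
    cross y-line → (3,6), t=2.2776
    cross y-line → (3,7), t=3.3129 (wall)
  → r_6 = 3.3129
beam 7: φ=135°, α=120°
  d=(-0.5000,0.8660)  start (2,3)  tX=0.9200 tY=0.2309  stride 1/|dx|=2.0000 1/|dy|=1.1547
    cross y-line → (2,4), t=0.2309
    cross x-line → (1,4), t=0.9200
    cross y-line → (1,5), t=1.3856
    cross y-line → (1,6), t=2.5403
    cross x-line → (0,6), t=2.9200 (wall)
  → r_7 = 2.9200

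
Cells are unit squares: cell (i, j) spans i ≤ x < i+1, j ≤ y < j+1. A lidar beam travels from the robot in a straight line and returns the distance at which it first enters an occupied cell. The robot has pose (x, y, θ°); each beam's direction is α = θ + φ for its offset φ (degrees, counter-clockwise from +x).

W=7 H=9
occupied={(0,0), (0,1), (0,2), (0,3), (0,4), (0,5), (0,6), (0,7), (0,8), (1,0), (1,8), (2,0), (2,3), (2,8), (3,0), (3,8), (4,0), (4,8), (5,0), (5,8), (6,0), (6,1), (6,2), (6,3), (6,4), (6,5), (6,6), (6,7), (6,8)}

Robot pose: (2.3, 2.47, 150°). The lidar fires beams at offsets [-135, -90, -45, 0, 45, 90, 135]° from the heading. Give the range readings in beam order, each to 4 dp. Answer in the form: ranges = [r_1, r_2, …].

beam 1: φ=-135°, α=15°
  d=(0.9659,0.2588)  start (2,2)  tX=0.7247 tY=2.0478  stride 1/|dx|=1.0353 1/|dy|=3.8637
    cross x-line → (3,2), t=0.7247
    cross x-line → (4,2), t=1.7600
    cross y-line → (4,3), t=2.0478
    cross x-line → (5,3), t=2.7952
    cross x-line → (6,3), t=3.8305 (wall)
  → r_1 = 3.8305
beam 2: φ=-90°, α=60°
  d=(0.5000,0.8660)  start (2,2)  tX=1.4000 tY=0.6120  stride 1/|dx|=2.0000 1/|dy|=1.1547
    cross y-line → (2,3), t=0.6120 (wall)
  → r_2 = 0.6120
beam 3: φ=-45°, α=105°
  d=(-0.2588,0.9659)  start (2,2)  tX=1.1591 tY=0.5487  stride 1/|dx|=3.8637 1/|dy|=1.0353
    cross y-line → (2,3), t=0.5487 (wall)
  → r_3 = 0.5487
beam 4: φ=0°, α=150°
  d=(-0.8660,0.5000)  start (2,2)  tX=0.3464 tY=1.0600  stride 1/|dx|=1.1547 1/|dy|=2.0000
    cross x-line → (1,2), t=0.3464
    cross y-line → (1,3), t=1.0600
    cross x-line → (0,3), t=1.5011 (wall)
  → r_4 = 1.5011
beam 5: φ=45°, α=195°
  d=(-0.9659,-0.2588)  start (2,2)  tX=0.3106 tY=1.8159  stride 1/|dx|=1.0353 1/|dy|=3.8637
    cross x-line → (1,2), t=0.3106
    cross x-line → (0,2), t=1.3459 (wall)
  → r_5 = 1.3459
beam 6: φ=90°, α=240°
  d=(-0.5000,-0.8660)  start (2,2)  tX=0.6000 tY=0.5427  stride 1/|dx|=2.0000 1/|dy|=1.1547
    cross y-line → (2,1), t=0.5427
    cross x-line → (1,1), t=0.6000
    cross y-line → (1,0), t=1.6974 (wall)
  → r_6 = 1.6974
beam 7: φ=135°, α=285°
  d=(0.2588,-0.9659)  start (2,2)  tX=2.7046 tY=0.4866  stride 1/|dx|=3.8637 1/|dy|=1.0353
    cross y-line → (2,1), t=0.4866
    cross y-line → (2,0), t=1.5219 (wall)
  → r_7 = 1.5219

ranges = [3.8305, 0.6120, 0.5487, 1.5011, 1.3459, 1.6974, 1.5219]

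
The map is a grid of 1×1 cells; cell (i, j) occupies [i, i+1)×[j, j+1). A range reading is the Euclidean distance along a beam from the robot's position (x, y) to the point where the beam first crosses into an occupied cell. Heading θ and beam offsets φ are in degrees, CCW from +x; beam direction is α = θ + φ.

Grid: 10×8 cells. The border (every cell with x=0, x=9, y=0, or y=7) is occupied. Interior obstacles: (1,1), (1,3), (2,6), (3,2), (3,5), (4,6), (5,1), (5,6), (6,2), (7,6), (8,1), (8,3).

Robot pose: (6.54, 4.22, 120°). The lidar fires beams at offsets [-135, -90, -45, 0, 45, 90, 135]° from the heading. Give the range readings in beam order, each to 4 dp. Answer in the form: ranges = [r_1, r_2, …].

ranges = [1.5115, 2.8406, 1.8428, 2.0554, 3.0137, 2.9329, 1.2630]

beam 1: φ=-135°, α=345°
  dir = (cos 345°, sin 345°) = (0.9659, -0.2588); from cell (6,4)
  next x-line at t=0.4762, next y-line at t=0.8500; Δt_x=1.0353, Δt_y=3.8637
    x: enter (7,4) at t=0.4762
    y: enter (7,3) at t=0.8500
    x: enter (8,3) at t=1.5115 ← occupied
  → r_1 = 1.5115
beam 2: φ=-90°, α=30°
  dir = (cos 30°, sin 30°) = (0.8660, 0.5000); from cell (6,4)
  next x-line at t=0.5312, next y-line at t=1.5600; Δt_x=1.1547, Δt_y=2.0000
    x: enter (7,4) at t=0.5312
    y: enter (7,5) at t=1.5600
    x: enter (8,5) at t=1.6859
    x: enter (9,5) at t=2.8406 ← occupied
  → r_2 = 2.8406
beam 3: φ=-45°, α=75°
  dir = (cos 75°, sin 75°) = (0.2588, 0.9659); from cell (6,4)
  next x-line at t=1.7773, next y-line at t=0.8075; Δt_x=3.8637, Δt_y=1.0353
    y: enter (6,5) at t=0.8075
    x: enter (7,5) at t=1.7773
    y: enter (7,6) at t=1.8428 ← occupied
  → r_3 = 1.8428
beam 4: φ=0°, α=120°
  dir = (cos 120°, sin 120°) = (-0.5000, 0.8660); from cell (6,4)
  next x-line at t=1.0800, next y-line at t=0.9007; Δt_x=2.0000, Δt_y=1.1547
    y: enter (6,5) at t=0.9007
    x: enter (5,5) at t=1.0800
    y: enter (5,6) at t=2.0554 ← occupied
  → r_4 = 2.0554
beam 5: φ=45°, α=165°
  dir = (cos 165°, sin 165°) = (-0.9659, 0.2588); from cell (6,4)
  next x-line at t=0.5590, next y-line at t=3.0137; Δt_x=1.0353, Δt_y=3.8637
    x: enter (5,4) at t=0.5590
    x: enter (4,4) at t=1.5943
    x: enter (3,4) at t=2.6296
    y: enter (3,5) at t=3.0137 ← occupied
  → r_5 = 3.0137
beam 6: φ=90°, α=210°
  dir = (cos 210°, sin 210°) = (-0.8660, -0.5000); from cell (6,4)
  next x-line at t=0.6235, next y-line at t=0.4400; Δt_x=1.1547, Δt_y=2.0000
    y: enter (6,3) at t=0.4400
    x: enter (5,3) at t=0.6235
    x: enter (4,3) at t=1.7782
    y: enter (4,2) at t=2.4400
    x: enter (3,2) at t=2.9329 ← occupied
  → r_6 = 2.9329
beam 7: φ=135°, α=255°
  dir = (cos 255°, sin 255°) = (-0.2588, -0.9659); from cell (6,4)
  next x-line at t=2.0864, next y-line at t=0.2278; Δt_x=3.8637, Δt_y=1.0353
    y: enter (6,3) at t=0.2278
    y: enter (6,2) at t=1.2630 ← occupied
  → r_7 = 1.2630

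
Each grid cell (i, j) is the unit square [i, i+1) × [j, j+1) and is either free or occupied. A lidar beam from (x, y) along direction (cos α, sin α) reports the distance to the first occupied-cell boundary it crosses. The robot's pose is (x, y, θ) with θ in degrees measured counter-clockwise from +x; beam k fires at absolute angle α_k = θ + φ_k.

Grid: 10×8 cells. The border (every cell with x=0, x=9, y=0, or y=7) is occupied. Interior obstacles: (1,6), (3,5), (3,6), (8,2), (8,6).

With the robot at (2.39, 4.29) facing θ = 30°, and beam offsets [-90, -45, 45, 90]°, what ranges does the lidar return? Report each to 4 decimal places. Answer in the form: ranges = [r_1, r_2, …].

ranges = [3.7990, 5.8079, 2.3569, 1.9745]

beam 1: φ=-90°, α=300°
  d=(0.5000,-0.8660)  start (2,4)  tX=1.2200 tY=0.3349  stride 1/|dx|=2.0000 1/|dy|=1.1547
    cross y-line → (2,3), t=0.3349
    cross x-line → (3,3), t=1.2200
    cross y-line → (3,2), t=1.4896
    cross y-line → (3,1), t=2.6443
    cross x-line → (4,1), t=3.2200
    cross y-line → (4,0), t=3.7990 (wall)
  → r_1 = 3.7990
beam 2: φ=-45°, α=345°
  d=(0.9659,-0.2588)  start (2,4)  tX=0.6315 tY=1.1205  stride 1/|dx|=1.0353 1/|dy|=3.8637
    cross x-line → (3,4), t=0.6315
    cross y-line → (3,3), t=1.1205
    cross x-line → (4,3), t=1.6668
    cross x-line → (5,3), t=2.7021
    cross x-line → (6,3), t=3.7373
    cross x-line → (7,3), t=4.7726
    cross y-line → (7,2), t=4.9842
    cross x-line → (8,2), t=5.8079 (wall)
  → r_2 = 5.8079
beam 3: φ=45°, α=75°
  d=(0.2588,0.9659)  start (2,4)  tX=2.3569 tY=0.7350  stride 1/|dx|=3.8637 1/|dy|=1.0353
    cross y-line → (2,5), t=0.7350
    cross y-line → (2,6), t=1.7703
    cross x-line → (3,6), t=2.3569 (wall)
  → r_3 = 2.3569
beam 4: φ=90°, α=120°
  d=(-0.5000,0.8660)  start (2,4)  tX=0.7800 tY=0.8198  stride 1/|dx|=2.0000 1/|dy|=1.1547
    cross x-line → (1,4), t=0.7800
    cross y-line → (1,5), t=0.8198
    cross y-line → (1,6), t=1.9745 (wall)
  → r_4 = 1.9745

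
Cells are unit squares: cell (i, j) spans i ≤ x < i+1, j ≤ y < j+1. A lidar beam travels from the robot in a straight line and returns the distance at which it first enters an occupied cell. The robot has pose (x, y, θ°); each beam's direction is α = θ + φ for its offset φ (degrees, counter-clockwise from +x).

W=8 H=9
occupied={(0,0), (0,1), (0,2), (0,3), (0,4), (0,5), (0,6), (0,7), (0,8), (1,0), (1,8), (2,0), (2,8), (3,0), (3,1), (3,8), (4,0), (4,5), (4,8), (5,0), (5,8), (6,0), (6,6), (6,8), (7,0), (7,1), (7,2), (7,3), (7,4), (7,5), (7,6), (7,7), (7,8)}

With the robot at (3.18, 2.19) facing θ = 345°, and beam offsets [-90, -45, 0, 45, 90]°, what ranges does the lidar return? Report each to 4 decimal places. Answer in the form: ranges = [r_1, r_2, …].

ranges = [0.1967, 0.2194, 0.7341, 4.4110, 3.1682]

beam 1: φ=-90°, α=255°
  direction (-0.2588, -0.9659); cell (3,2); t to first gridline: x 0.6955, y 0.1967 (then +3.8637 / +1.0353)
    (3,1) via y @ 0.1967  # hit
  → r_1 = 0.1967
beam 2: φ=-45°, α=300°
  direction (0.5000, -0.8660); cell (3,2); t to first gridline: x 1.6400, y 0.2194 (then +2.0000 / +1.1547)
    (3,1) via y @ 0.2194  # hit
  → r_2 = 0.2194
beam 3: φ=0°, α=345°
  direction (0.9659, -0.2588); cell (3,2); t to first gridline: x 0.8489, y 0.7341 (then +1.0353 / +3.8637)
    (3,1) via y @ 0.7341  # hit
  → r_3 = 0.7341
beam 4: φ=45°, α=30°
  direction (0.8660, 0.5000); cell (3,2); t to first gridline: x 0.9469, y 1.6200 (then +1.1547 / +2.0000)
    (4,2) via x @ 0.9469
    (4,3) via y @ 1.6200
    (5,3) via x @ 2.1016
    (6,3) via x @ 3.2563
    (6,4) via y @ 3.6200
    (7,4) via x @ 4.4110  # hit
  → r_4 = 4.4110
beam 5: φ=90°, α=75°
  direction (0.2588, 0.9659); cell (3,2); t to first gridline: x 3.1682, y 0.8386 (then +3.8637 / +1.0353)
    (3,3) via y @ 0.8386
    (3,4) via y @ 1.8738
    (3,5) via y @ 2.9091
    (4,5) via x @ 3.1682  # hit
  → r_5 = 3.1682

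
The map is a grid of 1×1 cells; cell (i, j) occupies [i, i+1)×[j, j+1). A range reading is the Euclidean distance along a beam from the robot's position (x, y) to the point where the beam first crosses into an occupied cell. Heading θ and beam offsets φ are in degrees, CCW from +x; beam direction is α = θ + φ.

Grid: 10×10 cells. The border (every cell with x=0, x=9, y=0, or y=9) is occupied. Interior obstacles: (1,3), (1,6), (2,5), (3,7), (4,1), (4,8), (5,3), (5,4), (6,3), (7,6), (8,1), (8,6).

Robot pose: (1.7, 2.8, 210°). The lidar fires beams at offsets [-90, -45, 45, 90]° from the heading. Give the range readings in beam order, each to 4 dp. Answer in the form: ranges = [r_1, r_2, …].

beam 1: φ=-90°, α=120°
  direction (-0.5000, 0.8660); cell (1,2); t to first gridline: x 1.4000, y 0.2309 (then +2.0000 / +1.1547)
    (1,3) via y @ 0.2309  # hit
  → r_1 = 0.2309
beam 2: φ=-45°, α=165°
  direction (-0.9659, 0.2588); cell (1,2); t to first gridline: x 0.7247, y 0.7727 (then +1.0353 / +3.8637)
    (0,2) via x @ 0.7247  # hit
  → r_2 = 0.7247
beam 3: φ=45°, α=255°
  direction (-0.2588, -0.9659); cell (1,2); t to first gridline: x 2.7046, y 0.8282 (then +3.8637 / +1.0353)
    (1,1) via y @ 0.8282
    (1,0) via y @ 1.8635  # hit
  → r_3 = 1.8635
beam 4: φ=90°, α=300°
  direction (0.5000, -0.8660); cell (1,2); t to first gridline: x 0.6000, y 0.9238 (then +2.0000 / +1.1547)
    (2,2) via x @ 0.6000
    (2,1) via y @ 0.9238
    (2,0) via y @ 2.0785  # hit
  → r_4 = 2.0785

ranges = [0.2309, 0.7247, 1.8635, 2.0785]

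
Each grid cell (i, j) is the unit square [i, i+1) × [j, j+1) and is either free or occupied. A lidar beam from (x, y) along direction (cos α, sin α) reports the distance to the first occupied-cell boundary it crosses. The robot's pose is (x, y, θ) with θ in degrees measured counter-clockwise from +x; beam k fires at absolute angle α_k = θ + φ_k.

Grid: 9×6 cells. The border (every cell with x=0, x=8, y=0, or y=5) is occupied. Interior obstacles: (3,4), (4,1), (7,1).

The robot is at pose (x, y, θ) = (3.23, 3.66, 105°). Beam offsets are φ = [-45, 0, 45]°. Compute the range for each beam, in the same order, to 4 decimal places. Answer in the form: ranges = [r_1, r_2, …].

ranges = [0.3926, 0.3520, 2.5750]

beam 1: φ=-45°, α=60°
  d=(0.5000,0.8660)  start (3,3)  tX=1.5400 tY=0.3926  stride 1/|dx|=2.0000 1/|dy|=1.1547
    cross y-line → (3,4), t=0.3926 (wall)
  → r_1 = 0.3926
beam 2: φ=0°, α=105°
  d=(-0.2588,0.9659)  start (3,3)  tX=0.8887 tY=0.3520  stride 1/|dx|=3.8637 1/|dy|=1.0353
    cross y-line → (3,4), t=0.3520 (wall)
  → r_2 = 0.3520
beam 3: φ=45°, α=150°
  d=(-0.8660,0.5000)  start (3,3)  tX=0.2656 tY=0.6800  stride 1/|dx|=1.1547 1/|dy|=2.0000
    cross x-line → (2,3), t=0.2656
    cross y-line → (2,4), t=0.6800
    cross x-line → (1,4), t=1.4203
    cross x-line → (0,4), t=2.5750 (wall)
  → r_3 = 2.5750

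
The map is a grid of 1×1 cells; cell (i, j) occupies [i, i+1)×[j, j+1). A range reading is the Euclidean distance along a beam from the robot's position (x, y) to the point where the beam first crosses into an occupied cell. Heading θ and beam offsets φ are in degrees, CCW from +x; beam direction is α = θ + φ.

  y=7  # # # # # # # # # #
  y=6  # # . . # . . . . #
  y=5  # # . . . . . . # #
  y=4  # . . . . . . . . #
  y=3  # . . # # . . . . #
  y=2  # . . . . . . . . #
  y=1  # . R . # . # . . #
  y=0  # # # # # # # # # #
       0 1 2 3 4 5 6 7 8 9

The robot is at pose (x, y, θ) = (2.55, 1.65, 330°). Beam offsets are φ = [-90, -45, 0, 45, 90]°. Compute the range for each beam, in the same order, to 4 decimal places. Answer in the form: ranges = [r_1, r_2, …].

ranges = [0.7506, 0.6729, 1.3000, 6.6775, 1.5588]

beam 1: φ=-90°, α=240°
  d=(-0.5000,-0.8660)  start (2,1)  tX=1.1000 tY=0.7506  stride 1/|dx|=2.0000 1/|dy|=1.1547
    cross y-line → (2,0), t=0.7506 (wall)
  → r_1 = 0.7506
beam 2: φ=-45°, α=285°
  d=(0.2588,-0.9659)  start (2,1)  tX=1.7387 tY=0.6729  stride 1/|dx|=3.8637 1/|dy|=1.0353
    cross y-line → (2,0), t=0.6729 (wall)
  → r_2 = 0.6729
beam 3: φ=0°, α=330°
  d=(0.8660,-0.5000)  start (2,1)  tX=0.5196 tY=1.3000  stride 1/|dx|=1.1547 1/|dy|=2.0000
    cross x-line → (3,1), t=0.5196
    cross y-line → (3,0), t=1.3000 (wall)
  → r_3 = 1.3000
beam 4: φ=45°, α=15°
  d=(0.9659,0.2588)  start (2,1)  tX=0.4659 tY=1.3523  stride 1/|dx|=1.0353 1/|dy|=3.8637
    cross x-line → (3,1), t=0.4659
    cross y-line → (3,2), t=1.3523
    cross x-line → (4,2), t=1.5012
    cross x-line → (5,2), t=2.5364
    cross x-line → (6,2), t=3.5717
    cross x-line → (7,2), t=4.6070
    cross y-line → (7,3), t=5.2160
    cross x-line → (8,3), t=5.6423
    cross x-line → (9,3), t=6.6775 (wall)
  → r_4 = 6.6775
beam 5: φ=90°, α=60°
  d=(0.5000,0.8660)  start (2,1)  tX=0.9000 tY=0.4041  stride 1/|dx|=2.0000 1/|dy|=1.1547
    cross y-line → (2,2), t=0.4041
    cross x-line → (3,2), t=0.9000
    cross y-line → (3,3), t=1.5588 (wall)
  → r_5 = 1.5588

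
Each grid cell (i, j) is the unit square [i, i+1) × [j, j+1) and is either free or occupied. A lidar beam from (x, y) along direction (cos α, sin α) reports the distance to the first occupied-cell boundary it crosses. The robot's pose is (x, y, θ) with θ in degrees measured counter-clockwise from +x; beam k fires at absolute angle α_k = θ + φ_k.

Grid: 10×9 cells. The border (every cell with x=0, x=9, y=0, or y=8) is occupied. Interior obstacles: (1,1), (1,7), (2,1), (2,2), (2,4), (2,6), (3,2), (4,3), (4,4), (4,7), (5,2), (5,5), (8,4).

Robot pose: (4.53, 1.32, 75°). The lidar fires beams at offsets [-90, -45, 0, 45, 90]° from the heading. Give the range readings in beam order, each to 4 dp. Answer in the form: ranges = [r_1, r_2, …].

ranges = [1.2364, 1.3600, 1.7393, 1.0600, 1.5840]

beam 1: φ=-90°, α=345°
  dir = (cos 345°, sin 345°) = (0.9659, -0.2588); from cell (4,1)
  next x-line at t=0.4866, next y-line at t=1.2364; Δt_x=1.0353, Δt_y=3.8637
    x: enter (5,1) at t=0.4866
    y: enter (5,0) at t=1.2364 ← occupied
  → r_1 = 1.2364
beam 2: φ=-45°, α=30°
  dir = (cos 30°, sin 30°) = (0.8660, 0.5000); from cell (4,1)
  next x-line at t=0.5427, next y-line at t=1.3600; Δt_x=1.1547, Δt_y=2.0000
    x: enter (5,1) at t=0.5427
    y: enter (5,2) at t=1.3600 ← occupied
  → r_2 = 1.3600
beam 3: φ=0°, α=75°
  dir = (cos 75°, sin 75°) = (0.2588, 0.9659); from cell (4,1)
  next x-line at t=1.8159, next y-line at t=0.7040; Δt_x=3.8637, Δt_y=1.0353
    y: enter (4,2) at t=0.7040
    y: enter (4,3) at t=1.7393 ← occupied
  → r_3 = 1.7393
beam 4: φ=45°, α=120°
  dir = (cos 120°, sin 120°) = (-0.5000, 0.8660); from cell (4,1)
  next x-line at t=1.0600, next y-line at t=0.7852; Δt_x=2.0000, Δt_y=1.1547
    y: enter (4,2) at t=0.7852
    x: enter (3,2) at t=1.0600 ← occupied
  → r_4 = 1.0600
beam 5: φ=90°, α=165°
  dir = (cos 165°, sin 165°) = (-0.9659, 0.2588); from cell (4,1)
  next x-line at t=0.5487, next y-line at t=2.6273; Δt_x=1.0353, Δt_y=3.8637
    x: enter (3,1) at t=0.5487
    x: enter (2,1) at t=1.5840 ← occupied
  → r_5 = 1.5840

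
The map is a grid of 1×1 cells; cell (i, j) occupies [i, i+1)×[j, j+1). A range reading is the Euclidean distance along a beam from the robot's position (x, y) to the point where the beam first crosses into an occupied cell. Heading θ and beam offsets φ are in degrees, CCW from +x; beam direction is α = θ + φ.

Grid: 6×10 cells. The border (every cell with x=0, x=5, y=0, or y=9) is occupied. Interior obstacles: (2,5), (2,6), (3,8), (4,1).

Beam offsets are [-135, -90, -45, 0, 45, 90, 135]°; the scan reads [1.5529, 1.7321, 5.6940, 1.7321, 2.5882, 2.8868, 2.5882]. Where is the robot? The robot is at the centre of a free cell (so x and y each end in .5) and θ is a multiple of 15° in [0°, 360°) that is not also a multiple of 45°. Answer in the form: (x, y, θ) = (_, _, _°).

Candidates: 28 free-cell centres × 16 headings = 448 poses. Raycast each; keep the one whose scan matches to 4 dp.
  (4.5, 6.5, 345°): beam 1 = 1.7321 ≠ 1.5529 ✗
  (1.5, 3.5, 255°): beam 1 = 1.0000 ≠ 1.5529 ✗
  (1.5, 5.5, 255°): beam 1 = 1.0000 ≠ 1.5529 ✗
  (1.5, 6.5, 345°): beam 1 = 0.5774 ≠ 1.5529 ✗
  …
  (3.5, 3.5, 120°): r_1=1.5529, r_2=1.7321, r_3=5.6940, r_4=1.7321, r_5=2.5882, r_6=2.8868, r_7=2.5882 — all match ✓
No second candidate reproduces the full scan.

(x, y, θ) = (3.5, 3.5, 120°)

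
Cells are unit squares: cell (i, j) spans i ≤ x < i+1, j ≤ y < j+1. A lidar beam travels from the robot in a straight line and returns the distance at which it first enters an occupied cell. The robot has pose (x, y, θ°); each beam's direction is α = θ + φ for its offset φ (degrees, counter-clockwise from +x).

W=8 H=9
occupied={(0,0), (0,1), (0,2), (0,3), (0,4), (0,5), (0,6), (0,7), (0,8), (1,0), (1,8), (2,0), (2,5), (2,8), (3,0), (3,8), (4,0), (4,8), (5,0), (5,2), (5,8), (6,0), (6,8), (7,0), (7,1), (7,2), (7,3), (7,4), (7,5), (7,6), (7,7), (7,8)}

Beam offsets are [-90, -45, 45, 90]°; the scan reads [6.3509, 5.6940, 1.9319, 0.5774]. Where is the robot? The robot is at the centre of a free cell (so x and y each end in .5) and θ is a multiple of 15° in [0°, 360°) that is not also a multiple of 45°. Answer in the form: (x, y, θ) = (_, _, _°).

(x, y, θ) = (6.5, 4.5, 240°)

Enumerate (i+0.5, j+0.5, θ) over the 40 free cells and 16 admissible headings. For each, cast all 4 beams and compare to the given ranges.
  (2.5, 2.5, 255°): beam 1 = 1.5529 ≠ 6.3509 ✗
  (1.5, 1.5, 210°): beam 1 = 1.0000 ≠ 6.3509 ✗
  (5.5, 3.5, 150°): beam 1 = 3.0000 ≠ 6.3509 ✗
  …
  (6.5, 4.5, 240°): r_1=6.3509, r_2=5.6940, r_3=1.9319, r_4=0.5774 — all match ✓
Unique over the lattice → pose = (6.5, 4.5, 240°).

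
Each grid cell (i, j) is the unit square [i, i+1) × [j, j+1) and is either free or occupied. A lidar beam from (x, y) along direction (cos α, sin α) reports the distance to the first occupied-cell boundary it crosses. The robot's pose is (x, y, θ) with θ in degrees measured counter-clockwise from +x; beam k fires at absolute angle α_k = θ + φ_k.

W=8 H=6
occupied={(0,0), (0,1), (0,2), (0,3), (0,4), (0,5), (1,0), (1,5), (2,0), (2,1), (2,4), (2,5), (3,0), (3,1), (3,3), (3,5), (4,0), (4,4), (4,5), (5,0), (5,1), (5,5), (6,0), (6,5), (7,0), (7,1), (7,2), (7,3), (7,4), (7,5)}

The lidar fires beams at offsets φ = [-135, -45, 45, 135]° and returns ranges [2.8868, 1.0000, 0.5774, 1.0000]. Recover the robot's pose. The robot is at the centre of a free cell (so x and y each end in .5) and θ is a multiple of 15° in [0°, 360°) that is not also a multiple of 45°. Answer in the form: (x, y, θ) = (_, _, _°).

(x, y, θ) = (6.5, 2.5, 285°)

Enumerate (i+0.5, j+0.5, θ) over the 18 free cells and 16 admissible headings. For each, cast all 4 beams and compare to the given ranges.
  (6.5, 3.5, 285°): beam 1 = 1.7321 ≠ 2.8868 ✗
  (1.5, 4.5, 150°): beam 1 = 0.5176 ≠ 2.8868 ✗
  (1.5, 2.5, 105°): beam 1 = 1.0000 ≠ 2.8868 ✗
  (1.5, 4.5, 240°): beam 1 = 0.5176 ≠ 2.8868 ✗
  …
  (6.5, 2.5, 285°): r_1=2.8868, r_2=1.0000, r_3=0.5774, r_4=1.0000 — all match ✓
Only this pose fits every beam.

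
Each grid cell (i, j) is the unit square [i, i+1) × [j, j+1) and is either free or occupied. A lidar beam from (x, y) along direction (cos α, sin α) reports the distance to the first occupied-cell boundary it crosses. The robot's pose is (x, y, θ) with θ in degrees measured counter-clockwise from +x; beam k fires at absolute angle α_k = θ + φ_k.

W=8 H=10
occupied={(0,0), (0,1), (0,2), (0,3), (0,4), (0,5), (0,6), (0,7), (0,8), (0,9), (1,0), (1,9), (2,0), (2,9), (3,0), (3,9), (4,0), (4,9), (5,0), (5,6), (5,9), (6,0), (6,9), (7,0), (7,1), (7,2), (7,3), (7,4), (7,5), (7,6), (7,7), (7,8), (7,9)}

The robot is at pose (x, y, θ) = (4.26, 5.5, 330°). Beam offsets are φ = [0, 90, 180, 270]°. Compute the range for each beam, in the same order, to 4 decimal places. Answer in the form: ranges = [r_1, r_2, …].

beam 1: φ=0°, α=330°
  d=(0.8660,-0.5000)  start (4,5)  tX=0.8545 tY=1.0000  stride 1/|dx|=1.1547 1/|dy|=2.0000
    cross x-line → (5,5), t=0.8545
    cross y-line → (5,4), t=1.0000
    cross x-line → (6,4), t=2.0092
    cross y-line → (6,3), t=3.0000
    cross x-line → (7,3), t=3.1639 (wall)
  → r_1 = 3.1639
beam 2: φ=90°, α=60°
  d=(0.5000,0.8660)  start (4,5)  tX=1.4800 tY=0.5774  stride 1/|dx|=2.0000 1/|dy|=1.1547
    cross y-line → (4,6), t=0.5774
    cross x-line → (5,6), t=1.4800 (wall)
  → r_2 = 1.4800
beam 3: φ=180°, α=150°
  d=(-0.8660,0.5000)  start (4,5)  tX=0.3002 tY=1.0000  stride 1/|dx|=1.1547 1/|dy|=2.0000
    cross x-line → (3,5), t=0.3002
    cross y-line → (3,6), t=1.0000
    cross x-line → (2,6), t=1.4549
    cross x-line → (1,6), t=2.6096
    cross y-line → (1,7), t=3.0000
    cross x-line → (0,7), t=3.7643 (wall)
  → r_3 = 3.7643
beam 4: φ=270°, α=240°
  d=(-0.5000,-0.8660)  start (4,5)  tX=0.5200 tY=0.5774  stride 1/|dx|=2.0000 1/|dy|=1.1547
    cross x-line → (3,5), t=0.5200
    cross y-line → (3,4), t=0.5774
    cross y-line → (3,3), t=1.7321
    cross x-line → (2,3), t=2.5200
    cross y-line → (2,2), t=2.8868
    cross y-line → (2,1), t=4.0415
    cross x-line → (1,1), t=4.5200
    cross y-line → (1,0), t=5.1962 (wall)
  → r_4 = 5.1962

ranges = [3.1639, 1.4800, 3.7643, 5.1962]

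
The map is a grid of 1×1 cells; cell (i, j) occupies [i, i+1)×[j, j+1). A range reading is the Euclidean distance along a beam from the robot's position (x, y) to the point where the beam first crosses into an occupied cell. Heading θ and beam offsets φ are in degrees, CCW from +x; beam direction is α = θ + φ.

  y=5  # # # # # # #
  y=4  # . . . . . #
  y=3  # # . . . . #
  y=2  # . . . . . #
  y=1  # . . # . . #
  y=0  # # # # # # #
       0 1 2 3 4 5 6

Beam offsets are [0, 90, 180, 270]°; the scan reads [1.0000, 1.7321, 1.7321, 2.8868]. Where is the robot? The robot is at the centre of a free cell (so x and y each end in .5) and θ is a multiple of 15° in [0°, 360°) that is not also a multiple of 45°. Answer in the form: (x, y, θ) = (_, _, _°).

(x, y, θ) = (4.5, 2.5, 210°)

The pose lattice has 18·16 = 288 candidates. Test each by forward raycasting.
  (4.5, 3.5, 120°): beam 1 = 1.7321 ≠ 1.0000 ✗
  (3.5, 2.5, 150°): beam 1 = 1.7321 ≠ 1.0000 ✗
  (1.5, 4.5, 165°): beam 1 = 0.5176 ≠ 1.0000 ✗
  (4.5, 3.5, 330°): beam 1 = 1.7321 ≠ 1.0000 ✗
  (5.5, 3.5, 285°): beam 1 = 1.9319 ≠ 1.0000 ✗
  …
  (4.5, 2.5, 210°): r_1=1.0000, r_2=1.7321, r_3=1.7321, r_4=2.8868 — all match ✓
Only this pose fits every beam.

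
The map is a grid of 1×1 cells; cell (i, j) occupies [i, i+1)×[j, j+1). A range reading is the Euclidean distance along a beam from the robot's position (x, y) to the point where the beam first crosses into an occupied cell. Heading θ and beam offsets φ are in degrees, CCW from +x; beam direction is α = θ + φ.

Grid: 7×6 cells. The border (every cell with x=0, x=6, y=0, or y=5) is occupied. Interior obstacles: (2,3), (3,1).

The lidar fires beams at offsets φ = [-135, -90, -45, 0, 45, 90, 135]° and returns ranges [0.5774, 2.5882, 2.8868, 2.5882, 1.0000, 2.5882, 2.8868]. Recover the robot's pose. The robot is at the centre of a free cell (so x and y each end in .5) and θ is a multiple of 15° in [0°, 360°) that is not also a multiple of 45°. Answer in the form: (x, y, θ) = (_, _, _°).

Candidates: 18 free-cell centres × 16 headings = 288 poses. Raycast each; keep the one whose scan matches to 4 dp.
  (1.5, 4.5, 300°): beam 1 = 0.5176 ≠ 0.5774 ✗
  (1.5, 2.5, 300°): beam 1 = 0.5176 ≠ 0.5774 ✗
  (4.5, 4.5, 105°): beam 1 = 1.7321 ≠ 0.5774 ✗
  (3.5, 2.5, 15°): beam 2 = 0.5176 ≠ 2.5882 ✗
  …
  (3.5, 2.5, 75°): r_1=0.5774, r_2=2.5882, r_3=2.8868, r_4=2.5882, r_5=1.0000, r_6=2.5882, r_7=2.8868 — all match ✓
No second candidate reproduces the full scan.

(x, y, θ) = (3.5, 2.5, 75°)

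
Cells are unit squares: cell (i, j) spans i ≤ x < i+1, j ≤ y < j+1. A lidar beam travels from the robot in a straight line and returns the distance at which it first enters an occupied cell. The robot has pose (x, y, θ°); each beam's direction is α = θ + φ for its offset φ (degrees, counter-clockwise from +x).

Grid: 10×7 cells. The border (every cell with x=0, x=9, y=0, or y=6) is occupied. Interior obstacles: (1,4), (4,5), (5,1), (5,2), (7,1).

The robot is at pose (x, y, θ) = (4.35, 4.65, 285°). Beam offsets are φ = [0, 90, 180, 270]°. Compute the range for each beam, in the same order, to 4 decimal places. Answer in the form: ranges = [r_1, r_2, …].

beam 1: φ=0°, α=285°
  cosα=0.2588 sinα=-0.9659 | (4,4) | tMaxX 2.5114 tMaxY 0.6729 | tΔX 3.8637 tΔY 1.0353
    t=0.6729 [y] (4,3)
    t=1.7082 [y] (4,2)
    t=2.5114 [x] (5,2) — stop
  → r_1 = 2.5114
beam 2: φ=90°, α=15°
  cosα=0.9659 sinα=0.2588 | (4,4) | tMaxX 0.6729 tMaxY 1.3523 | tΔX 1.0353 tΔY 3.8637
    t=0.6729 [x] (5,4)
    t=1.3523 [y] (5,5)
    t=1.7082 [x] (6,5)
    t=2.7435 [x] (7,5)
    t=3.7788 [x] (8,5)
    t=4.8140 [x] (9,5) — stop
  → r_2 = 4.8140
beam 3: φ=180°, α=105°
  cosα=-0.2588 sinα=0.9659 | (4,4) | tMaxX 1.3523 tMaxY 0.3623 | tΔX 3.8637 tΔY 1.0353
    t=0.3623 [y] (4,5) — stop
  → r_3 = 0.3623
beam 4: φ=270°, α=195°
  cosα=-0.9659 sinα=-0.2588 | (4,4) | tMaxX 0.3623 tMaxY 2.5114 | tΔX 1.0353 tΔY 3.8637
    t=0.3623 [x] (3,4)
    t=1.3976 [x] (2,4)
    t=2.4329 [x] (1,4) — stop
  → r_4 = 2.4329

ranges = [2.5114, 4.8140, 0.3623, 2.4329]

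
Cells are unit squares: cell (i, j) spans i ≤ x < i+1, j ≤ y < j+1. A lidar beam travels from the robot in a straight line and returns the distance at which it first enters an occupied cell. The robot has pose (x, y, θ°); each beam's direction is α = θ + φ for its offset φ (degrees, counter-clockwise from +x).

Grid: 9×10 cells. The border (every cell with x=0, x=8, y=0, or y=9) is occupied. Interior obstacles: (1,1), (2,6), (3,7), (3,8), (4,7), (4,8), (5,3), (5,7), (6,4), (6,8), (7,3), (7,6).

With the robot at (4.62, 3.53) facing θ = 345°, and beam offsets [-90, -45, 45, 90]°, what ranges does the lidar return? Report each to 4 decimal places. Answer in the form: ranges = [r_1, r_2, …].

ranges = [2.6192, 2.9214, 0.4388, 3.5924]

beam 1: φ=-90°, α=255°
  cosα=-0.2588 sinα=-0.9659 | (4,3) | tMaxX 2.3955 tMaxY 0.5487 | tΔX 3.8637 tΔY 1.0353
    t=0.5487 [y] (4,2)
    t=1.5840 [y] (4,1)
    t=2.3955 [x] (3,1)
    t=2.6192 [y] (3,0) — stop
  → r_1 = 2.6192
beam 2: φ=-45°, α=300°
  cosα=0.5000 sinα=-0.8660 | (4,3) | tMaxX 0.7600 tMaxY 0.6120 | tΔX 2.0000 tΔY 1.1547
    t=0.6120 [y] (4,2)
    t=0.7600 [x] (5,2)
    t=1.7667 [y] (5,1)
    t=2.7600 [x] (6,1)
    t=2.9214 [y] (6,0) — stop
  → r_2 = 2.9214
beam 3: φ=45°, α=30°
  cosα=0.8660 sinα=0.5000 | (4,3) | tMaxX 0.4388 tMaxY 0.9400 | tΔX 1.1547 tΔY 2.0000
    t=0.4388 [x] (5,3) — stop
  → r_3 = 0.4388
beam 4: φ=90°, α=75°
  cosα=0.2588 sinα=0.9659 | (4,3) | tMaxX 1.4682 tMaxY 0.4866 | tΔX 3.8637 tΔY 1.0353
    t=0.4866 [y] (4,4)
    t=1.4682 [x] (5,4)
    t=1.5219 [y] (5,5)
    t=2.5571 [y] (5,6)
    t=3.5924 [y] (5,7) — stop
  → r_4 = 3.5924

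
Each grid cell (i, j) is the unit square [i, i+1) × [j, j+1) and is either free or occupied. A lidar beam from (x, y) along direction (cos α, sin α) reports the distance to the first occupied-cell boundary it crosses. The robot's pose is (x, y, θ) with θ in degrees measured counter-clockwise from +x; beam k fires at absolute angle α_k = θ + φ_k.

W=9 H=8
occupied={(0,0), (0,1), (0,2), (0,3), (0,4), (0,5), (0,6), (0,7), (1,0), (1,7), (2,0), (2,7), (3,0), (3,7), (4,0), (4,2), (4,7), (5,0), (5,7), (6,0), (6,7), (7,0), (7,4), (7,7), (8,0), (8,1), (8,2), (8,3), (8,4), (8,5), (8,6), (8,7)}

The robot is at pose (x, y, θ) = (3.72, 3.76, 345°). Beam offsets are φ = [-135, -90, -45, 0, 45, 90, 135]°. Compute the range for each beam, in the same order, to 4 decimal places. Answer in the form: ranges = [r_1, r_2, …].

ranges = [3.1408, 2.8574, 0.8776, 4.4310, 4.9421, 3.3543, 3.7412]

beam 1: φ=-135°, α=210°
  dir = (cos 210°, sin 210°) = (-0.8660, -0.5000); from cell (3,3)
  next x-line at t=0.8314, next y-line at t=1.5200; Δt_x=1.1547, Δt_y=2.0000
    x: enter (2,3) at t=0.8314
    y: enter (2,2) at t=1.5200
    x: enter (1,2) at t=1.9861
    x: enter (0,2) at t=3.1408 ← occupied
  → r_1 = 3.1408
beam 2: φ=-90°, α=255°
  dir = (cos 255°, sin 255°) = (-0.2588, -0.9659); from cell (3,3)
  next x-line at t=2.7819, next y-line at t=0.7868; Δt_x=3.8637, Δt_y=1.0353
    y: enter (3,2) at t=0.7868
    y: enter (3,1) at t=1.8221
    x: enter (2,1) at t=2.7819
    y: enter (2,0) at t=2.8574 ← occupied
  → r_2 = 2.8574
beam 3: φ=-45°, α=300°
  dir = (cos 300°, sin 300°) = (0.5000, -0.8660); from cell (3,3)
  next x-line at t=0.5600, next y-line at t=0.8776; Δt_x=2.0000, Δt_y=1.1547
    x: enter (4,3) at t=0.5600
    y: enter (4,2) at t=0.8776 ← occupied
  → r_3 = 0.8776
beam 4: φ=0°, α=345°
  dir = (cos 345°, sin 345°) = (0.9659, -0.2588); from cell (3,3)
  next x-line at t=0.2899, next y-line at t=2.9364; Δt_x=1.0353, Δt_y=3.8637
    x: enter (4,3) at t=0.2899
    x: enter (5,3) at t=1.3252
    x: enter (6,3) at t=2.3604
    y: enter (6,2) at t=2.9364
    x: enter (7,2) at t=3.3957
    x: enter (8,2) at t=4.4310 ← occupied
  → r_4 = 4.4310
beam 5: φ=45°, α=30°
  dir = (cos 30°, sin 30°) = (0.8660, 0.5000); from cell (3,3)
  next x-line at t=0.3233, next y-line at t=0.4800; Δt_x=1.1547, Δt_y=2.0000
    x: enter (4,3) at t=0.3233
    y: enter (4,4) at t=0.4800
    x: enter (5,4) at t=1.4780
    y: enter (5,5) at t=2.4800
    x: enter (6,5) at t=2.6327
    x: enter (7,5) at t=3.7874
    y: enter (7,6) at t=4.4800
    x: enter (8,6) at t=4.9421 ← occupied
  → r_5 = 4.9421
beam 6: φ=90°, α=75°
  dir = (cos 75°, sin 75°) = (0.2588, 0.9659); from cell (3,3)
  next x-line at t=1.0818, next y-line at t=0.2485; Δt_x=3.8637, Δt_y=1.0353
    y: enter (3,4) at t=0.2485
    x: enter (4,4) at t=1.0818
    y: enter (4,5) at t=1.2837
    y: enter (4,6) at t=2.3190
    y: enter (4,7) at t=3.3543 ← occupied
  → r_6 = 3.3543
beam 7: φ=135°, α=120°
  dir = (cos 120°, sin 120°) = (-0.5000, 0.8660); from cell (3,3)
  next x-line at t=1.4400, next y-line at t=0.2771; Δt_x=2.0000, Δt_y=1.1547
    y: enter (3,4) at t=0.2771
    y: enter (3,5) at t=1.4318
    x: enter (2,5) at t=1.4400
    y: enter (2,6) at t=2.5865
    x: enter (1,6) at t=3.4400
    y: enter (1,7) at t=3.7412 ← occupied
  → r_7 = 3.7412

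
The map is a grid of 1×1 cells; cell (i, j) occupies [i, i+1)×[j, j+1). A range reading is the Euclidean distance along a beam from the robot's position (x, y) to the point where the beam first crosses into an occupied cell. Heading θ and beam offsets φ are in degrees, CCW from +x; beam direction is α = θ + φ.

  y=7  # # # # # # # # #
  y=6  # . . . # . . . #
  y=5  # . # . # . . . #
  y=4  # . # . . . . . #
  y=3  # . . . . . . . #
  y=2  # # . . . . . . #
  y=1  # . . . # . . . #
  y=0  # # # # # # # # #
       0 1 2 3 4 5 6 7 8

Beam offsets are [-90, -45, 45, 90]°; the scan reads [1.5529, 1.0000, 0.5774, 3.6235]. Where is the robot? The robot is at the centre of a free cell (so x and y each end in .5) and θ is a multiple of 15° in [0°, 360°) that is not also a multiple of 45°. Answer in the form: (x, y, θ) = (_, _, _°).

Candidates: 36 free-cell centres × 16 headings = 576 poses. Raycast each; keep the one whose scan matches to 4 dp.
  (6.5, 3.5, 75°): beam 2 = 1.7321 ≠ 1.0000 ✗
  (2.5, 3.5, 330°): beam 1 = 1.0000 ≠ 1.5529 ✗
  (6.5, 4.5, 345°): beam 1 = 3.6235 ≠ 1.5529 ✗
  (6.5, 2.5, 285°): beam 1 = 1.9319 ≠ 1.5529 ✗
  …
  (5.5, 5.5, 165°): r_1=1.5529, r_2=1.0000, r_3=0.5774, r_4=3.6235 — all match ✓
Only this pose fits every beam.

(x, y, θ) = (5.5, 5.5, 165°)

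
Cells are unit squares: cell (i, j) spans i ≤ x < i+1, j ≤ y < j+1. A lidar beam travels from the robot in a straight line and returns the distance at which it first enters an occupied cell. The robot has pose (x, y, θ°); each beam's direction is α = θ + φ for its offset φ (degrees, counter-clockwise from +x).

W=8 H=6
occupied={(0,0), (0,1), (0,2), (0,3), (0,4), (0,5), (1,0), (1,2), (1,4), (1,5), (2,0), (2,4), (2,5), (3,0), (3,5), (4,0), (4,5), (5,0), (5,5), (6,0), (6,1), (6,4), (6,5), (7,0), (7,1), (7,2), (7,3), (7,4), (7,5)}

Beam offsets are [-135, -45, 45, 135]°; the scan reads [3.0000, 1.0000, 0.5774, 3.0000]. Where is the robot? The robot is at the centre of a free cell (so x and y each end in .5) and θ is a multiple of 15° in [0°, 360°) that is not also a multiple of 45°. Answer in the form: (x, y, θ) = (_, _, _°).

Candidates: 19 free-cell centres × 16 headings = 304 poses. Raycast each; keep the one whose scan matches to 4 dp.
  (5.5, 3.5, 240°): beam 1 = 1.5529 ≠ 3.0000 ✗
  (2.5, 3.5, 255°): beam 1 = 0.5774 ≠ 3.0000 ✗
  (3.5, 2.5, 345°): beam 1 = 2.8868 ≠ 3.0000 ✗
  (3.5, 4.5, 60°): beam 1 = 3.6235 ≠ 3.0000 ✗
  …
  (4.5, 4.5, 75°): r_1=3.0000, r_2=1.0000, r_3=0.5774, r_4=3.0000 — all match ✓
Unique over the lattice → pose = (4.5, 4.5, 75°).

(x, y, θ) = (4.5, 4.5, 75°)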